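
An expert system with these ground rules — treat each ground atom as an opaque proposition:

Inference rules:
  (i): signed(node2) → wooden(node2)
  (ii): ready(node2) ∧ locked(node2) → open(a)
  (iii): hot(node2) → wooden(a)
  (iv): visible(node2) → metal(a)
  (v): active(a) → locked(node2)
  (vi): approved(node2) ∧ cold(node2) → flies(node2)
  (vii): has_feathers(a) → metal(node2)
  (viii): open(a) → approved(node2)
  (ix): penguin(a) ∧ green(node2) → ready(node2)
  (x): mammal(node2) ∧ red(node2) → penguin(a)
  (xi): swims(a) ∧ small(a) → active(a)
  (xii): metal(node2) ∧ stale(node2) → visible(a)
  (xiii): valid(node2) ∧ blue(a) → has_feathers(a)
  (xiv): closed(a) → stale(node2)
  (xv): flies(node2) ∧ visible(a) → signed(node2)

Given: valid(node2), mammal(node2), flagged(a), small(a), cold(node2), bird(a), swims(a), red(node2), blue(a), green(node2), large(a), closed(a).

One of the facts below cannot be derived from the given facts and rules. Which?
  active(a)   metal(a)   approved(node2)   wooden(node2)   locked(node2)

Round 1 — (x), (xi), (xiii), (xiv), derive penguin(a), active(a), has_feathers(a), stale(node2).
Round 2 — (v), (vii), (ix), derive locked(node2), metal(node2), ready(node2).
Round 3 — (ii), (xii), derive open(a), visible(a).
Round 4 — (viii), derive approved(node2).
Round 5 — (vi), derive flies(node2).
Round 6 — (xv), derive signed(node2).
Round 7 — (i), derive wooden(node2).
Derived: locked(node2) (round 2), active(a) (round 1), approved(node2) (round 4), wooden(node2) (round 7). metal(a) never appears in any round.

metal(a)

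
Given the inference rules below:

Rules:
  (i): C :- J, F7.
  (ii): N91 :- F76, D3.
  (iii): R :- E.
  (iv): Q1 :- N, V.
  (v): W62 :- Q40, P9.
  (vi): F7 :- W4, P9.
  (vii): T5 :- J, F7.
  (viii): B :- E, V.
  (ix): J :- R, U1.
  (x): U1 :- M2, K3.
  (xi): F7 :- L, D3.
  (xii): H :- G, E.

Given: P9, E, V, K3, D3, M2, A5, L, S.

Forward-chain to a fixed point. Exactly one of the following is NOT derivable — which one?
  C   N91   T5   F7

N91

Round 1 — (iii), (viii), (x), (xi), derive R, B, U1, F7.
Round 2 — (ix), derive J.
Round 3 — (i), (vii), derive C, T5.
Derived: C (round 3), T5 (round 3), F7 (round 1). N91 never appears in any round.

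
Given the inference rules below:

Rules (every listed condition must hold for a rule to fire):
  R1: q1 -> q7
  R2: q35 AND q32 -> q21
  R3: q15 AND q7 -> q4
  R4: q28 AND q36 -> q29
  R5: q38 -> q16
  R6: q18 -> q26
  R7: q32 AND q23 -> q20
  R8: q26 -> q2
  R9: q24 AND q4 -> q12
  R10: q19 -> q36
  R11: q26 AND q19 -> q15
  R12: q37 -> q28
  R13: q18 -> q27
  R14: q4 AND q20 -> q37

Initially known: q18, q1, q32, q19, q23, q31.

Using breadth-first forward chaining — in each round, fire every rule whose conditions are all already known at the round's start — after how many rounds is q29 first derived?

Round 1: R1 [q1 -> q7]; R6 [q18 -> q26]; R7 [q32 AND q23 -> q20]; R10 [q19 -> q36]; R13 [q18 -> q27]. Adds q7, q26, q20, q36, q27.
Round 2: R8 [q26 -> q2]; R11 [q26 AND q19 -> q15]. Adds q2, q15.
Round 3: R3 [q15 AND q7 -> q4]. Adds q4.
Round 4: R14 [q4 AND q20 -> q37]. Adds q37.
Round 5: R12 [q37 -> q28]. Adds q28.
Round 6: R4 [q28 AND q36 -> q29]. Adds q29.
q29 first appears in round 6.

6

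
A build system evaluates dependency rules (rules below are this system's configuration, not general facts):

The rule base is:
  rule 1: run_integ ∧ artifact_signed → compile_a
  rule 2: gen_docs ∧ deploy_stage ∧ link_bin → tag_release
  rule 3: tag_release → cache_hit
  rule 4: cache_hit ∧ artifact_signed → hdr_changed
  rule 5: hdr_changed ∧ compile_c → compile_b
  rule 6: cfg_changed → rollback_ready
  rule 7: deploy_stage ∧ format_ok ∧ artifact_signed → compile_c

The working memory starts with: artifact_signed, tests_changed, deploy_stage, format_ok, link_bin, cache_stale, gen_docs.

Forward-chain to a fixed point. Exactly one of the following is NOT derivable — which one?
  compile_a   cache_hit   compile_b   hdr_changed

Round 1: rule 2 [gen_docs ∧ deploy_stage ∧ link_bin → tag_release]; rule 7 [deploy_stage ∧ format_ok ∧ artifact_signed → compile_c]. New: tag_release, compile_c.
Round 2: rule 3 [tag_release → cache_hit]. New: cache_hit.
Round 3: rule 4 [cache_hit ∧ artifact_signed → hdr_changed]. New: hdr_changed.
Round 4: rule 5 [hdr_changed ∧ compile_c → compile_b]. New: compile_b.
Derived: cache_hit (round 2), compile_b (round 4), hdr_changed (round 3). compile_a never appears in any round.

compile_a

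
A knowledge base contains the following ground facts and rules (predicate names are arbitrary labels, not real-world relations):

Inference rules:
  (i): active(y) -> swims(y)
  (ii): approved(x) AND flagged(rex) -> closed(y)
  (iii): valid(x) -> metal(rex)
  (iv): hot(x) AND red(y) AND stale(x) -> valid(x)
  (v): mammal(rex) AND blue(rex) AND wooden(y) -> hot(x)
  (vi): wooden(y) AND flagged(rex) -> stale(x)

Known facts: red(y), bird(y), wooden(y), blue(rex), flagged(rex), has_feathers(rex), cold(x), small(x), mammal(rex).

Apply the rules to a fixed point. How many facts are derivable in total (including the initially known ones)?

Round 1: (v) [mammal(rex) AND blue(rex) AND wooden(y) -> hot(x)]; (vi) [wooden(y) AND flagged(rex) -> stale(x)]. Adds hot(x), stale(x).
Round 2: (iv) [hot(x) AND red(y) AND stale(x) -> valid(x)]. Adds valid(x).
Round 3: (iii) [valid(x) -> metal(rex)]. Adds metal(rex).
Closure: {bird(y), blue(rex), cold(x), flagged(rex), has_feathers(rex), hot(x), mammal(rex), metal(rex), red(y), small(x), stale(x), valid(x), wooden(y)} — 13 facts.

13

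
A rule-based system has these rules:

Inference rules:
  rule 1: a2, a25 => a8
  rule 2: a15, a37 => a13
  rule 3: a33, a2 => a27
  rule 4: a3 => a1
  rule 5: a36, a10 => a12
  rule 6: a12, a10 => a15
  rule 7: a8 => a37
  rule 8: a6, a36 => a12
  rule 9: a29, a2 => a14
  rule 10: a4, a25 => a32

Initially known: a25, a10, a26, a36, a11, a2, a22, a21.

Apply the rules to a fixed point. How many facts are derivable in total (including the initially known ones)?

13

Round 1 — rule 1, rule 5, derive a8, a12.
Round 2 — rule 6, rule 7, derive a15, a37.
Round 3 — rule 2, derive a13.
Closure: {a10, a11, a12, a13, a15, a2, a21, a22, a25, a26, a36, a37, a8} — 13 facts.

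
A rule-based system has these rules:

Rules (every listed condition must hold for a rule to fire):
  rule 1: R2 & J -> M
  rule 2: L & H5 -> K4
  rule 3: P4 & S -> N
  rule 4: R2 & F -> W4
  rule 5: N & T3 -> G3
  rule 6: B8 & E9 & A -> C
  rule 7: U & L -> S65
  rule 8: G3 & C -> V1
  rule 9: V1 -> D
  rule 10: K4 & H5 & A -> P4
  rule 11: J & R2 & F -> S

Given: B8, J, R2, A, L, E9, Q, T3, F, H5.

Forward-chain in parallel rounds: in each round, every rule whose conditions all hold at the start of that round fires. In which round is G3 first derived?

4

Round 1 — rule 1, rule 2, rule 4, rule 6, rule 11, derive M, K4, W4, C, S.
Round 2 — rule 10, derive P4.
Round 3 — rule 3, derive N.
Round 4 — rule 5, derive G3.
G3 first appears in round 4.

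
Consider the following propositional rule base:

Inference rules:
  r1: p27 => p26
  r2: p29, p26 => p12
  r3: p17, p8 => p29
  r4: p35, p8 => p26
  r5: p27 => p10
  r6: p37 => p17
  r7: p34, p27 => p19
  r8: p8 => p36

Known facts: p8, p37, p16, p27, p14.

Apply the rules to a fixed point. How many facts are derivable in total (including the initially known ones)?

[1] r1 [p27 => p26]; r5 [p27 => p10]; r6 [p37 => p17]; r8 [p8 => p36]. ⇒ new: p26, p10, p17, p36.
[2] r3 [p17, p8 => p29]. ⇒ new: p29.
[3] r2 [p29, p26 => p12]. ⇒ new: p12.
Closure: {p10, p12, p14, p16, p17, p26, p27, p29, p36, p37, p8} — 11 facts.

11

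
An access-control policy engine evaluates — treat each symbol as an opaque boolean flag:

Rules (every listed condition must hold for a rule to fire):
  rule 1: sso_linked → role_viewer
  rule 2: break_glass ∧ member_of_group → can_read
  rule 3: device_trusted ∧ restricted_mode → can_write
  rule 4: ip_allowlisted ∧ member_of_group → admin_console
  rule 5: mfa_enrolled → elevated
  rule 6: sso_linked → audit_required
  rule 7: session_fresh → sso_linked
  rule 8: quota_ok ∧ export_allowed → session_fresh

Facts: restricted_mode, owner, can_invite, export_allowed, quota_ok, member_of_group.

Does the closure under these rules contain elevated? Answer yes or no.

no

Round 1 — rule 8, derive session_fresh.
Round 2 — rule 7, derive sso_linked.
Round 3 — rule 1, rule 6, derive role_viewer, audit_required.
Fixed point reached. elevated is concluded only by rule 5; rule 5 needs mfa_enrolled (never derived).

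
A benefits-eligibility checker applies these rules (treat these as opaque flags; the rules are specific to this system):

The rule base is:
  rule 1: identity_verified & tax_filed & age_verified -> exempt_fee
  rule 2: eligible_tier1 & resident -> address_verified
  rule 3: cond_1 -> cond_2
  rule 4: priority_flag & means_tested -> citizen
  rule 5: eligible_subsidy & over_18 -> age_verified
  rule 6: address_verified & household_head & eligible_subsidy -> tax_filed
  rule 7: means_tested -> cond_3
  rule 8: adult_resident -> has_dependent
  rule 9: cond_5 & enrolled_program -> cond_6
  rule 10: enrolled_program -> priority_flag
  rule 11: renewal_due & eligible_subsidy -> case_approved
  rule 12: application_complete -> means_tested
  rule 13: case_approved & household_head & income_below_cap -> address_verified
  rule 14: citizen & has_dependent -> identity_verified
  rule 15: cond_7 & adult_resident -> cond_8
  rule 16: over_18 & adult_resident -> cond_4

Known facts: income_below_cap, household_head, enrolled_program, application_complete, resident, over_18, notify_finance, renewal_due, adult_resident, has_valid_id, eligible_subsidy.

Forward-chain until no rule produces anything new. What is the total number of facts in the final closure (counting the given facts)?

Round 1 — rule 5, rule 8, rule 10, rule 11, rule 12, rule 16, derive age_verified, has_dependent, priority_flag, case_approved, means_tested, cond_4.
Round 2 — rule 4, rule 7, rule 13, derive citizen, cond_3, address_verified.
Round 3 — rule 6, rule 14, derive tax_filed, identity_verified.
Round 4 — rule 1, derive exempt_fee.
Closure: {address_verified, adult_resident, age_verified, application_complete, case_approved, citizen, cond_3, cond_4, eligible_subsidy, enrolled_program, exempt_fee, has_dependent, has_valid_id, household_head, identity_verified, income_below_cap, means_tested, notify_finance, over_18, priority_flag, renewal_due, resident, tax_filed} — 23 facts.

23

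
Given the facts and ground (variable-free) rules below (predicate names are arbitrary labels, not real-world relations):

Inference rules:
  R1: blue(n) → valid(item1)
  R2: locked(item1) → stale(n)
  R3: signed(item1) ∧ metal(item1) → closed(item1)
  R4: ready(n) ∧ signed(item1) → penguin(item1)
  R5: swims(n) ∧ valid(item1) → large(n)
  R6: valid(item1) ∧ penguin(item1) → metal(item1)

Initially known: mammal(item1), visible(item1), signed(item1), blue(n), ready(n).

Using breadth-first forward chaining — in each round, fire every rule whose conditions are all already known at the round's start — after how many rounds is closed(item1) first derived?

3

Round 1 fires R1, R4, giving valid(item1), penguin(item1).
Round 2 fires R6, giving metal(item1).
Round 3 fires R3, giving closed(item1).
closed(item1) first appears in round 3.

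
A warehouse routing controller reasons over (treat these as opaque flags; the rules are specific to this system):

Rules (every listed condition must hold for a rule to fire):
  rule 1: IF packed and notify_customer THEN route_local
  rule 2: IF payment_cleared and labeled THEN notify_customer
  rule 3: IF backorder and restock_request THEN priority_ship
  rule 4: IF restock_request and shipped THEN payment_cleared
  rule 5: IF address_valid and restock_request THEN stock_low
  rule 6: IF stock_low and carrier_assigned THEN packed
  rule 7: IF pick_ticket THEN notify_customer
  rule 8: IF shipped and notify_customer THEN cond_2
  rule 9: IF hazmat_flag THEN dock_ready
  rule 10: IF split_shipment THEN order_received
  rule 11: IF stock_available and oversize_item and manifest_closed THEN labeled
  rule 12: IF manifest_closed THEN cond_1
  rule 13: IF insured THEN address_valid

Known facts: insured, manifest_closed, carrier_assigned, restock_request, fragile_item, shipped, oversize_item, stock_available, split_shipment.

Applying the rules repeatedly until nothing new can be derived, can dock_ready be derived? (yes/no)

Round 1: rule 4 [IF restock_request and shipped THEN payment_cleared]; rule 10 [IF split_shipment THEN order_received]; rule 11 [IF stock_available and oversize_item and manifest_closed THEN labeled]; rule 12 [IF manifest_closed THEN cond_1]; rule 13 [IF insured THEN address_valid]. New: payment_cleared, order_received, labeled, cond_1, address_valid.
Round 2: rule 2 [IF payment_cleared and labeled THEN notify_customer]; rule 5 [IF address_valid and restock_request THEN stock_low]. New: notify_customer, stock_low.
Round 3: rule 6 [IF stock_low and carrier_assigned THEN packed]; rule 8 [IF shipped and notify_customer THEN cond_2]. New: packed, cond_2.
Round 4: rule 1 [IF packed and notify_customer THEN route_local]. New: route_local.
Fixed point reached. dock_ready is concluded only by rule 9; rule 9 needs hazmat_flag (never derived).

no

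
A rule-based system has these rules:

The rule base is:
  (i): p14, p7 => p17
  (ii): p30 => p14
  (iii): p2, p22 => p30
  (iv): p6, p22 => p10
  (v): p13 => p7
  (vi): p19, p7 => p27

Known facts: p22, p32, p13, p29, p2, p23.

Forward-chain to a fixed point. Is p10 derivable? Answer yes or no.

no

Round 1: (iii) [p2, p22 => p30]; (v) [p13 => p7]. Adds p30, p7.
Round 2: (ii) [p30 => p14]. Adds p14.
Round 3: (i) [p14, p7 => p17]. Adds p17.
Fixed point reached. p10 is concluded only by (iv); (iv) needs p6 (never derived).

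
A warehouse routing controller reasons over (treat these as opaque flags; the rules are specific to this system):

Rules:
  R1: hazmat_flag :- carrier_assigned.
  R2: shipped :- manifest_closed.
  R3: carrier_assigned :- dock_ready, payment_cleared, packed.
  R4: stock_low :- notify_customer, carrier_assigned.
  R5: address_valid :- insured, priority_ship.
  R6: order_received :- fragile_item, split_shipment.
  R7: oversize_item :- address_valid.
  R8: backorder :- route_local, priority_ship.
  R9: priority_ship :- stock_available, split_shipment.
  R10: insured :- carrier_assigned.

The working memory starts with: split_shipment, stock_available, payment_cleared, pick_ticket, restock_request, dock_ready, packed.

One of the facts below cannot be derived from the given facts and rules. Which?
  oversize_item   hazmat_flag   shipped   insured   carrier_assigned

shipped

Round 1: R3 [carrier_assigned :- dock_ready, payment_cleared, packed.]; R9 [priority_ship :- stock_available, split_shipment.]. New: carrier_assigned, priority_ship.
Round 2: R1 [hazmat_flag :- carrier_assigned.]; R10 [insured :- carrier_assigned.]. New: hazmat_flag, insured.
Round 3: R5 [address_valid :- insured, priority_ship.]. New: address_valid.
Round 4: R7 [oversize_item :- address_valid.]. New: oversize_item.
Derived: insured (round 2), hazmat_flag (round 2), oversize_item (round 4), carrier_assigned (round 1). shipped never appears in any round.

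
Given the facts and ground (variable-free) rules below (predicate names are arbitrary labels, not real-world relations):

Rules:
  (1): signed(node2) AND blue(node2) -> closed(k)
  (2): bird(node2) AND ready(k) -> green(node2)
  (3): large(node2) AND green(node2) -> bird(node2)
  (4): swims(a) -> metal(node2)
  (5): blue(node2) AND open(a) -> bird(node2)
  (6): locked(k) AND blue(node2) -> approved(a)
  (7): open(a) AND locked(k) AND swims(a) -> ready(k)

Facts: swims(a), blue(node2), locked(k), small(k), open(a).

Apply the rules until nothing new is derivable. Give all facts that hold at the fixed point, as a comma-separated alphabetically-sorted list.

[1] (4) [swims(a) -> metal(node2)]; (5) [blue(node2) AND open(a) -> bird(node2)]; (6) [locked(k) AND blue(node2) -> approved(a)]; (7) [open(a) AND locked(k) AND swims(a) -> ready(k)]. ⇒ new: metal(node2), bird(node2), approved(a), ready(k).
[2] (2) [bird(node2) AND ready(k) -> green(node2)]. ⇒ new: green(node2).

approved(a), bird(node2), blue(node2), green(node2), locked(k), metal(node2), open(a), ready(k), small(k), swims(a)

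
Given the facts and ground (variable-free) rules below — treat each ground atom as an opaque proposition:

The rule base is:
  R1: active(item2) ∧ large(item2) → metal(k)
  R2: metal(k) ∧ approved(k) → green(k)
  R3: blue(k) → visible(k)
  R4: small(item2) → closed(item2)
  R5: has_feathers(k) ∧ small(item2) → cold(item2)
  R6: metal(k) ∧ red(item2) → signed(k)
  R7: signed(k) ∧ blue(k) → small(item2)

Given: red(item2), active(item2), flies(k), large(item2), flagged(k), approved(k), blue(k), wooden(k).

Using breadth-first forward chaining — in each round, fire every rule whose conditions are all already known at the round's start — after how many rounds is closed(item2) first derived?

Round 1: R1 [active(item2) ∧ large(item2) → metal(k)]; R3 [blue(k) → visible(k)]. Adds metal(k), visible(k).
Round 2: R2 [metal(k) ∧ approved(k) → green(k)]; R6 [metal(k) ∧ red(item2) → signed(k)]. Adds green(k), signed(k).
Round 3: R7 [signed(k) ∧ blue(k) → small(item2)]. Adds small(item2).
Round 4: R4 [small(item2) → closed(item2)]. Adds closed(item2).
closed(item2) first appears in round 4.

4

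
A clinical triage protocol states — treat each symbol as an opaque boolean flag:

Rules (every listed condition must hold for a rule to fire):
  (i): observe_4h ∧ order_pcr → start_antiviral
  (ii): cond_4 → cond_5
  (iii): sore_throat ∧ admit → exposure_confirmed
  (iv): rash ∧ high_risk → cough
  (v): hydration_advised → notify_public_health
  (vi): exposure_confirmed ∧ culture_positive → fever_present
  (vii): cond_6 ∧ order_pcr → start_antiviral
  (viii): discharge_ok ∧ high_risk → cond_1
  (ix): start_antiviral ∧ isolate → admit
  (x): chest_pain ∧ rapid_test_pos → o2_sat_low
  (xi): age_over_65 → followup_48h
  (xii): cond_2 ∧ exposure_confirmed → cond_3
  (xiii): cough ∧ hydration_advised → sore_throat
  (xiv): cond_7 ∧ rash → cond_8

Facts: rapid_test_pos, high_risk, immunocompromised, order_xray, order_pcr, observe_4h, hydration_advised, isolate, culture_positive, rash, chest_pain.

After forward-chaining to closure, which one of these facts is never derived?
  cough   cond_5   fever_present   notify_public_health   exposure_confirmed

cond_5

Round 1 fires (i), (iv), (v), (x), giving start_antiviral, cough, notify_public_health, o2_sat_low.
Round 2 fires (ix), (xiii), giving admit, sore_throat.
Round 3 fires (iii), giving exposure_confirmed.
Round 4 fires (vi), giving fever_present.
Derived: cough (round 1), exposure_confirmed (round 3), fever_present (round 4), notify_public_health (round 1). cond_5 never appears in any round.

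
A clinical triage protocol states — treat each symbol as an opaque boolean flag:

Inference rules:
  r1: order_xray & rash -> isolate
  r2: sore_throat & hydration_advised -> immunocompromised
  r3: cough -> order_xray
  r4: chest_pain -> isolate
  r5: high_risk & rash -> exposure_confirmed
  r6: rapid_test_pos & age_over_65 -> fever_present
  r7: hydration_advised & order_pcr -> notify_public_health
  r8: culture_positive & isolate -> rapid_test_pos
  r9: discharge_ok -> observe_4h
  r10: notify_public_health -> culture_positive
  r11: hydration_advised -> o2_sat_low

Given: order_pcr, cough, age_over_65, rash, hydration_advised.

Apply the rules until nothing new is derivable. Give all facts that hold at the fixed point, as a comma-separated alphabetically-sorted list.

Round 1 fires r3, r7, r11, giving order_xray, notify_public_health, o2_sat_low.
Round 2 fires r1, r10, giving isolate, culture_positive.
Round 3 fires r8, giving rapid_test_pos.
Round 4 fires r6, giving fever_present.

age_over_65, cough, culture_positive, fever_present, hydration_advised, isolate, notify_public_health, o2_sat_low, order_pcr, order_xray, rapid_test_pos, rash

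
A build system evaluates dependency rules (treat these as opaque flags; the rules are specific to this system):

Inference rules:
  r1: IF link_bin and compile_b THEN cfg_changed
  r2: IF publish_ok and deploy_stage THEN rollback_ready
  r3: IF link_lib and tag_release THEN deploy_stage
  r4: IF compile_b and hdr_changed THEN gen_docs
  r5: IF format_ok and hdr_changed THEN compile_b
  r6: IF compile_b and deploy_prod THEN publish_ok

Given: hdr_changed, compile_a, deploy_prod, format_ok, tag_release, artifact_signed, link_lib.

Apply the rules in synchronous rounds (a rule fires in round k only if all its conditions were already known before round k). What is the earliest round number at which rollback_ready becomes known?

[1] r3 [IF link_lib and tag_release THEN deploy_stage]; r5 [IF format_ok and hdr_changed THEN compile_b]. ⇒ new: deploy_stage, compile_b.
[2] r4 [IF compile_b and hdr_changed THEN gen_docs]; r6 [IF compile_b and deploy_prod THEN publish_ok]. ⇒ new: gen_docs, publish_ok.
[3] r2 [IF publish_ok and deploy_stage THEN rollback_ready]. ⇒ new: rollback_ready.
rollback_ready first appears in round 3.

3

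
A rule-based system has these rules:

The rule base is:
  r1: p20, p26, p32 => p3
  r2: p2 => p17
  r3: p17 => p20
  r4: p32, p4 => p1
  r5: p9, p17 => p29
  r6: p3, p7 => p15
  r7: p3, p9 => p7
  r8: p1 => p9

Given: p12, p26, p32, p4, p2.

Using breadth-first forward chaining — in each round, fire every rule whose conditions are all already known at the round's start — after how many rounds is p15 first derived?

5

Round 1: r2 [p2 => p17]; r4 [p32, p4 => p1]. Adds p17, p1.
Round 2: r3 [p17 => p20]; r8 [p1 => p9]. Adds p20, p9.
Round 3: r1 [p20, p26, p32 => p3]; r5 [p9, p17 => p29]. Adds p3, p29.
Round 4: r7 [p3, p9 => p7]. Adds p7.
Round 5: r6 [p3, p7 => p15]. Adds p15.
p15 first appears in round 5.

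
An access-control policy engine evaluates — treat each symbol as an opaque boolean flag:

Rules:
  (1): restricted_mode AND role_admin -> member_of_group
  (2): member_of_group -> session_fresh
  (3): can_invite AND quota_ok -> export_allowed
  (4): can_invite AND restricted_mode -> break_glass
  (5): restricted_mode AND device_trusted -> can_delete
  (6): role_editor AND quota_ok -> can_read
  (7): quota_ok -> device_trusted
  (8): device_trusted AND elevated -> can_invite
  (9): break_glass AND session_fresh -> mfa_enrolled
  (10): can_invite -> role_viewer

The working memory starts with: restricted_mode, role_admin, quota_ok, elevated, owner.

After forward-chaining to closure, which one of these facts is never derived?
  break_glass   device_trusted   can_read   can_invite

can_read

Round 1 fires (1), (7), giving member_of_group, device_trusted.
Round 2 fires (2), (5), (8), giving session_fresh, can_delete, can_invite.
Round 3 fires (3), (4), (10), giving export_allowed, break_glass, role_viewer.
Round 4 fires (9), giving mfa_enrolled.
Derived: break_glass (round 3), device_trusted (round 1), can_invite (round 2). can_read never appears in any round.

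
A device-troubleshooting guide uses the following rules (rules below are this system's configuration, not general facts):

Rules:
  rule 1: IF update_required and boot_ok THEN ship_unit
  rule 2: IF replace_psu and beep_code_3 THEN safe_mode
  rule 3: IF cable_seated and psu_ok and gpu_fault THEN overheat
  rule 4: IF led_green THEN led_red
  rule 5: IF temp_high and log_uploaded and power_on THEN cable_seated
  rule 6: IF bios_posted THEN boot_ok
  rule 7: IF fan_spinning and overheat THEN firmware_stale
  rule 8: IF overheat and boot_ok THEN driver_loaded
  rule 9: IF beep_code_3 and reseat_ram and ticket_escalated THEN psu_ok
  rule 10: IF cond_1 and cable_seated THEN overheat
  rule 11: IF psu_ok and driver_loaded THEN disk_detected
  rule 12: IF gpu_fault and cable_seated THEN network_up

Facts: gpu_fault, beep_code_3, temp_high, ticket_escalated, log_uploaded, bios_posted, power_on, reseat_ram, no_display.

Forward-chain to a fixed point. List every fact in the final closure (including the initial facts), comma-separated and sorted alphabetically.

beep_code_3, bios_posted, boot_ok, cable_seated, disk_detected, driver_loaded, gpu_fault, log_uploaded, network_up, no_display, overheat, power_on, psu_ok, reseat_ram, temp_high, ticket_escalated

Round 1 fires rule 5, rule 6, rule 9, giving cable_seated, boot_ok, psu_ok.
Round 2 fires rule 3, rule 12, giving overheat, network_up.
Round 3 fires rule 8, giving driver_loaded.
Round 4 fires rule 11, giving disk_detected.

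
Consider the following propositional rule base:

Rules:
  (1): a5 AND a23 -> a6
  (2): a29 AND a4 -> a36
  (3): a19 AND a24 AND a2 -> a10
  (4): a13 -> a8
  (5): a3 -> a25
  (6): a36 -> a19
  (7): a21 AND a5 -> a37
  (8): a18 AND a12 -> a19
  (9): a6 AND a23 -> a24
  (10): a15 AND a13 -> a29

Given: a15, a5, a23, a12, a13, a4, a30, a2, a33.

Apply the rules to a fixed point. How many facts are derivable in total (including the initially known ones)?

Round 1: (1) [a5 AND a23 -> a6]; (4) [a13 -> a8]; (10) [a15 AND a13 -> a29]. Adds a6, a8, a29.
Round 2: (2) [a29 AND a4 -> a36]; (9) [a6 AND a23 -> a24]. Adds a36, a24.
Round 3: (6) [a36 -> a19]. Adds a19.
Round 4: (3) [a19 AND a24 AND a2 -> a10]. Adds a10.
Closure: {a10, a12, a13, a15, a19, a2, a23, a24, a29, a30, a33, a36, a4, a5, a6, a8} — 16 facts.

16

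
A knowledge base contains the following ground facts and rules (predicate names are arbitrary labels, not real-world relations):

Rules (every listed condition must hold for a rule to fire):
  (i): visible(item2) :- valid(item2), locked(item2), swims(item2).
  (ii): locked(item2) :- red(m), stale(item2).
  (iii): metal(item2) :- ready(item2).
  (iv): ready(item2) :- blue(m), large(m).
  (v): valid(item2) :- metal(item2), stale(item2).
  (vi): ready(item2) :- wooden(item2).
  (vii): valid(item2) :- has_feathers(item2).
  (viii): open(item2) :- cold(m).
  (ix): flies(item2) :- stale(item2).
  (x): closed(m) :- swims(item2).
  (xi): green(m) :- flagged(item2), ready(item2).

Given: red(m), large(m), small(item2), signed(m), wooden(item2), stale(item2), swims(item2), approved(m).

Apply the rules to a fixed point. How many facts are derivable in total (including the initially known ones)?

15

Round 1: (ii) [locked(item2) :- red(m), stale(item2).]; (vi) [ready(item2) :- wooden(item2).]; (ix) [flies(item2) :- stale(item2).]; (x) [closed(m) :- swims(item2).]. Adds locked(item2), ready(item2), flies(item2), closed(m).
Round 2: (iii) [metal(item2) :- ready(item2).]. Adds metal(item2).
Round 3: (v) [valid(item2) :- metal(item2), stale(item2).]. Adds valid(item2).
Round 4: (i) [visible(item2) :- valid(item2), locked(item2), swims(item2).]. Adds visible(item2).
Closure: {approved(m), closed(m), flies(item2), large(m), locked(item2), metal(item2), ready(item2), red(m), signed(m), small(item2), stale(item2), swims(item2), valid(item2), visible(item2), wooden(item2)} — 15 facts.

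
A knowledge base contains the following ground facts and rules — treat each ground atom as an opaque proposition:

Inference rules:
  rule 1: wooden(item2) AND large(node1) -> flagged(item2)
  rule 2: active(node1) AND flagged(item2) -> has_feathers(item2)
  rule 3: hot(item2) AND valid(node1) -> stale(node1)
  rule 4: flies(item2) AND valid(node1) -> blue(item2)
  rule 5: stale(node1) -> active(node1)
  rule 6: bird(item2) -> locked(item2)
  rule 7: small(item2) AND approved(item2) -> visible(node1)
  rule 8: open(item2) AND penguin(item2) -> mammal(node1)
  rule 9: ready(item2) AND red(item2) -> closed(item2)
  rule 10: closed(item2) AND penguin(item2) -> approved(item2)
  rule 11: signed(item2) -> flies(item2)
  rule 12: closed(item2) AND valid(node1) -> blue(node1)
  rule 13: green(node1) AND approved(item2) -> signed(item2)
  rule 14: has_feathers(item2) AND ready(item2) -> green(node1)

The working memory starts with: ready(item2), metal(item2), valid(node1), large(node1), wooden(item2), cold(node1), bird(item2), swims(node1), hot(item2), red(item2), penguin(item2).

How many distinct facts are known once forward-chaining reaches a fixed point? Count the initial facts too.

Round 1: rule 1 [wooden(item2) AND large(node1) -> flagged(item2)]; rule 3 [hot(item2) AND valid(node1) -> stale(node1)]; rule 6 [bird(item2) -> locked(item2)]; rule 9 [ready(item2) AND red(item2) -> closed(item2)]. New: flagged(item2), stale(node1), locked(item2), closed(item2).
Round 2: rule 5 [stale(node1) -> active(node1)]; rule 10 [closed(item2) AND penguin(item2) -> approved(item2)]; rule 12 [closed(item2) AND valid(node1) -> blue(node1)]. New: active(node1), approved(item2), blue(node1).
Round 3: rule 2 [active(node1) AND flagged(item2) -> has_feathers(item2)]. New: has_feathers(item2).
Round 4: rule 14 [has_feathers(item2) AND ready(item2) -> green(node1)]. New: green(node1).
Round 5: rule 13 [green(node1) AND approved(item2) -> signed(item2)]. New: signed(item2).
Round 6: rule 11 [signed(item2) -> flies(item2)]. New: flies(item2).
Round 7: rule 4 [flies(item2) AND valid(node1) -> blue(item2)]. New: blue(item2).
Closure: {active(node1), approved(item2), bird(item2), blue(item2), blue(node1), closed(item2), cold(node1), flagged(item2), flies(item2), green(node1), has_feathers(item2), hot(item2), large(node1), locked(item2), metal(item2), penguin(item2), ready(item2), red(item2), signed(item2), stale(node1), swims(node1), valid(node1), wooden(item2)} — 23 facts.

23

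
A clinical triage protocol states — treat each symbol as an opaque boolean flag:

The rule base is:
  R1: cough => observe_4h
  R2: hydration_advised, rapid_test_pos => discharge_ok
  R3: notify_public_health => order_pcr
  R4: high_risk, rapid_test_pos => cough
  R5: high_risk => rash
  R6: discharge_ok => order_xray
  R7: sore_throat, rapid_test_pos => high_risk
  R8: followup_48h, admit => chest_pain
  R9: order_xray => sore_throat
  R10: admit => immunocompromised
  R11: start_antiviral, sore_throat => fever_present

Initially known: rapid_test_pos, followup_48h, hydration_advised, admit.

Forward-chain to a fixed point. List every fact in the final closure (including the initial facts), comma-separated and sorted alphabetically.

Round 1 — R2, R8, R10, derive discharge_ok, chest_pain, immunocompromised.
Round 2 — R6, derive order_xray.
Round 3 — R9, derive sore_throat.
Round 4 — R7, derive high_risk.
Round 5 — R4, R5, derive cough, rash.
Round 6 — R1, derive observe_4h.

admit, chest_pain, cough, discharge_ok, followup_48h, high_risk, hydration_advised, immunocompromised, observe_4h, order_xray, rapid_test_pos, rash, sore_throat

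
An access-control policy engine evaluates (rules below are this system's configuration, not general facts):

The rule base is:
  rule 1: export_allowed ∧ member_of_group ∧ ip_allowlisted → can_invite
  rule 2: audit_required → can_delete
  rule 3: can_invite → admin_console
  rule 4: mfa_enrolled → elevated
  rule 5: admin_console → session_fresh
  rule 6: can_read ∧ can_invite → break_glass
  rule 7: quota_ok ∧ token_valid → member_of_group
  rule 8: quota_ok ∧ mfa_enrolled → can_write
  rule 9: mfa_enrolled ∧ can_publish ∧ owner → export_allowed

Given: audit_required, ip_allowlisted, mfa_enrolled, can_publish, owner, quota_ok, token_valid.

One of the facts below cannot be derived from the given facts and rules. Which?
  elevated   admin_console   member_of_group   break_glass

Round 1: rule 2 [audit_required → can_delete]; rule 4 [mfa_enrolled → elevated]; rule 7 [quota_ok ∧ token_valid → member_of_group]; rule 8 [quota_ok ∧ mfa_enrolled → can_write]; rule 9 [mfa_enrolled ∧ can_publish ∧ owner → export_allowed]. New: can_delete, elevated, member_of_group, can_write, export_allowed.
Round 2: rule 1 [export_allowed ∧ member_of_group ∧ ip_allowlisted → can_invite]. New: can_invite.
Round 3: rule 3 [can_invite → admin_console]. New: admin_console.
Round 4: rule 5 [admin_console → session_fresh]. New: session_fresh.
Derived: admin_console (round 3), elevated (round 1), member_of_group (round 1). break_glass never appears in any round.

break_glass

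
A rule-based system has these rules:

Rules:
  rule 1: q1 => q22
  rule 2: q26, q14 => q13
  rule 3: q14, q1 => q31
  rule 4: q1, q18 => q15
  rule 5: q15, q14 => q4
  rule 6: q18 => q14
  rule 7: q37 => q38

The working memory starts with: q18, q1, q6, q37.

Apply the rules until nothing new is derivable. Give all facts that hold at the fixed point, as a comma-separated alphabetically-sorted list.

Round 1 — rule 1, rule 4, rule 6, rule 7, derive q22, q15, q14, q38.
Round 2 — rule 3, rule 5, derive q31, q4.

q1, q14, q15, q18, q22, q31, q37, q38, q4, q6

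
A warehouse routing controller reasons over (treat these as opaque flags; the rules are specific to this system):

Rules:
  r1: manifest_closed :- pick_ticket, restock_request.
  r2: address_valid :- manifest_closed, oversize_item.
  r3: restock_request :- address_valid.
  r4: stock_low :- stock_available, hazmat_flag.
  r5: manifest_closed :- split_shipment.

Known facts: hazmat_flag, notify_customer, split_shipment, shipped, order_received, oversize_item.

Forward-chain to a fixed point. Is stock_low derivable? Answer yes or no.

[1] r5 [manifest_closed :- split_shipment.]. ⇒ new: manifest_closed.
[2] r2 [address_valid :- manifest_closed, oversize_item.]. ⇒ new: address_valid.
[3] r3 [restock_request :- address_valid.]. ⇒ new: restock_request.
Fixed point reached. stock_low is concluded only by r4; r4 needs stock_available (never derived).

no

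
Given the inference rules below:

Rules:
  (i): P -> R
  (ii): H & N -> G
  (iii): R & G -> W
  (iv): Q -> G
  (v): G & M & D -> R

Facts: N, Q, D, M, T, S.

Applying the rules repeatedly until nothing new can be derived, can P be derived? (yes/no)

[1] (iv) [Q -> G]. ⇒ new: G.
[2] (v) [G & M & D -> R]. ⇒ new: R.
[3] (iii) [R & G -> W]. ⇒ new: W.
Fixed point reached. No rule has P as a consequent, and it is not given.

no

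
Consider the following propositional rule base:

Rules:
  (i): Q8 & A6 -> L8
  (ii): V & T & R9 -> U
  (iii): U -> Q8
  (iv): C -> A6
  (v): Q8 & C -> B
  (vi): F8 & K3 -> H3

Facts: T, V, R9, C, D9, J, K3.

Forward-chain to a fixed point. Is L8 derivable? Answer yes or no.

yes

Round 1: (ii) [V & T & R9 -> U]; (iv) [C -> A6]. New: U, A6.
Round 2: (iii) [U -> Q8]. New: Q8.
Round 3: (i) [Q8 & A6 -> L8]; (v) [Q8 & C -> B]. New: L8, B.
L8 appears in round 3, so it is derivable.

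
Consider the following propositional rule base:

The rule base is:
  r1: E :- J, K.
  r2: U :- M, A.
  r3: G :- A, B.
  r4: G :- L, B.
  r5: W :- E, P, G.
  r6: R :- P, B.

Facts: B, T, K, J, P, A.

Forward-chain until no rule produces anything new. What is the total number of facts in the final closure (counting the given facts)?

[1] r1 [E :- J, K.]; r3 [G :- A, B.]; r6 [R :- P, B.]. ⇒ new: E, G, R.
[2] r5 [W :- E, P, G.]. ⇒ new: W.
Closure: {A, B, E, G, J, K, P, R, T, W} — 10 facts.

10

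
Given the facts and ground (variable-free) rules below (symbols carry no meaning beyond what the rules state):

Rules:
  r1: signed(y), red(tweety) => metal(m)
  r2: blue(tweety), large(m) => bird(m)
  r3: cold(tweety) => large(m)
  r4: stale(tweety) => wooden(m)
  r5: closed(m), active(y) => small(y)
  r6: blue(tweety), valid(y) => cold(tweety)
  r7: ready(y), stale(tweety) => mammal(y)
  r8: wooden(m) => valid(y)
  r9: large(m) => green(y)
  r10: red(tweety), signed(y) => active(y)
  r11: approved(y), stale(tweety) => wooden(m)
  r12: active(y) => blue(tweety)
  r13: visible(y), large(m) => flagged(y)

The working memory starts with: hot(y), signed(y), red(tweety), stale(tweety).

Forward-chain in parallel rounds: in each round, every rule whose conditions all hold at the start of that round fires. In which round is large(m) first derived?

4

Round 1: r1 [signed(y), red(tweety) => metal(m)]; r4 [stale(tweety) => wooden(m)]; r10 [red(tweety), signed(y) => active(y)]. New: metal(m), wooden(m), active(y).
Round 2: r8 [wooden(m) => valid(y)]; r12 [active(y) => blue(tweety)]. New: valid(y), blue(tweety).
Round 3: r6 [blue(tweety), valid(y) => cold(tweety)]. New: cold(tweety).
Round 4: r3 [cold(tweety) => large(m)]. New: large(m).
large(m) first appears in round 4.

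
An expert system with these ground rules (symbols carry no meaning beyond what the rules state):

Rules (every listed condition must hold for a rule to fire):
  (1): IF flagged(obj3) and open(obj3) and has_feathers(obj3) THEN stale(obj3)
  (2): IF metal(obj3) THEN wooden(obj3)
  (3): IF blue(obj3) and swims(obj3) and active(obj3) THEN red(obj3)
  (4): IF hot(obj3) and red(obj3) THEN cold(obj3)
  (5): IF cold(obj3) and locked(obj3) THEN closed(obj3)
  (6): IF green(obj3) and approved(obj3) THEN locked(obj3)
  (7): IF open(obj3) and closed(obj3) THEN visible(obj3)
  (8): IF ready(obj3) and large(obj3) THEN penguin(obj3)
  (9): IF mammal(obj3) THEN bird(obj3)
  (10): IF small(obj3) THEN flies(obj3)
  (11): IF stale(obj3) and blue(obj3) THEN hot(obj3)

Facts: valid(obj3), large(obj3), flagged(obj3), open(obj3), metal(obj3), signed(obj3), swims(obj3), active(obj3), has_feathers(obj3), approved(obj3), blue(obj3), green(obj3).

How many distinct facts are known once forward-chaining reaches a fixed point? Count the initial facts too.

20

Round 1 — (1), (2), (3), (6), derive stale(obj3), wooden(obj3), red(obj3), locked(obj3).
Round 2 — (11), derive hot(obj3).
Round 3 — (4), derive cold(obj3).
Round 4 — (5), derive closed(obj3).
Round 5 — (7), derive visible(obj3).
Closure: {active(obj3), approved(obj3), blue(obj3), closed(obj3), cold(obj3), flagged(obj3), green(obj3), has_feathers(obj3), hot(obj3), large(obj3), locked(obj3), metal(obj3), open(obj3), red(obj3), signed(obj3), stale(obj3), swims(obj3), valid(obj3), visible(obj3), wooden(obj3)} — 20 facts.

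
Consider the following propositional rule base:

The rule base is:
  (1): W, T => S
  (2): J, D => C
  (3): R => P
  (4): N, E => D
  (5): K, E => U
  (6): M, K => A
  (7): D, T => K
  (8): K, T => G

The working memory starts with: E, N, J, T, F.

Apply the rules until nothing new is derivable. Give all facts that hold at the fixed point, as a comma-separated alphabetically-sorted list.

Round 1 — (4), derive D.
Round 2 — (2), (7), derive C, K.
Round 3 — (5), (8), derive U, G.

C, D, E, F, G, J, K, N, T, U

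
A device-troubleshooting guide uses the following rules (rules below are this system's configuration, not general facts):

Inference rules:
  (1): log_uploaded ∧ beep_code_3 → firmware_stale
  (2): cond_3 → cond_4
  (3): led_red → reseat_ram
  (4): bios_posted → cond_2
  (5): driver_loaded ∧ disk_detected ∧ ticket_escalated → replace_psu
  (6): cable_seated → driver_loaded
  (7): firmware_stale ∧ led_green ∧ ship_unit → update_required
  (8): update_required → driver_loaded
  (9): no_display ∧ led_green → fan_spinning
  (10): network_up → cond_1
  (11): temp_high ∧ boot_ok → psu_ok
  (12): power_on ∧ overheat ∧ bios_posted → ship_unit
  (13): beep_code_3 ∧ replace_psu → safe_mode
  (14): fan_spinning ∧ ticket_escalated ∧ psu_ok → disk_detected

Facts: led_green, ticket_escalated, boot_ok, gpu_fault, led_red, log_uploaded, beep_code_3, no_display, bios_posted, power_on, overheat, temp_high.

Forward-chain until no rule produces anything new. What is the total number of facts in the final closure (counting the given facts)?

23

Round 1 fires (1), (3), (4), (9), (11), (12), giving firmware_stale, reseat_ram, cond_2, fan_spinning, psu_ok, ship_unit.
Round 2 fires (7), (14), giving update_required, disk_detected.
Round 3 fires (8), giving driver_loaded.
Round 4 fires (5), giving replace_psu.
Round 5 fires (13), giving safe_mode.
Closure: {beep_code_3, bios_posted, boot_ok, cond_2, disk_detected, driver_loaded, fan_spinning, firmware_stale, gpu_fault, led_green, led_red, log_uploaded, no_display, overheat, power_on, psu_ok, replace_psu, reseat_ram, safe_mode, ship_unit, temp_high, ticket_escalated, update_required} — 23 facts.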